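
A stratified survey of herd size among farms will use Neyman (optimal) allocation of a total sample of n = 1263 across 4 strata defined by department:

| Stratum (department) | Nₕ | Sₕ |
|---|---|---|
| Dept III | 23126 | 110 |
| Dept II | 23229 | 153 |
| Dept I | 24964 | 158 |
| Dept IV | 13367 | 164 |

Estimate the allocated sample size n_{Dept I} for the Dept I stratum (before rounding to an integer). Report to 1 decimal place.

407.2

Neyman allocation: nₕ = n·NₕSₕ / Σⱼ NⱼSⱼ.
Σ NⱼSⱼ = 23126·110 + 23229·153 + 24964·158 + 13367·164 = 1.2234397 × 10^7.
n_{Dept I} = 1263·24964·158 / (1.2234397 × 10^7) = 407.2.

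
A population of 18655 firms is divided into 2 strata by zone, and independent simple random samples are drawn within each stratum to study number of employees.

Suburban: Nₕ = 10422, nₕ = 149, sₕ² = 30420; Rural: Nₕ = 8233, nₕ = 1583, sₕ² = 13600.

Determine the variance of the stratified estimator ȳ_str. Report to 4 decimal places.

64.1619

Var(ȳ_str) = Σₕ Wₕ²(1 − fₕ)sₕ²/nₕ with Wₕ = Nₕ/N, N = 18655.
Suburban: Wₕ = 0.55867060; term = 0.55867060²·(1 − 0.01429668)·30420/149 = 62.810289.
Rural: Wₕ = 0.44132940; term = 0.44132940²·(1 − 0.19227499)·13600/1583 = 1.3515971.
Sum = 64.161886.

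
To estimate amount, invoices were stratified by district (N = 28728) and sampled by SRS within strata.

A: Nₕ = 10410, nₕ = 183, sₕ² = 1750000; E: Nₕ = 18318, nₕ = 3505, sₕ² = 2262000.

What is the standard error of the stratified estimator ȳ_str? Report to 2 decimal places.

38.02

Var(ȳ_str) = Σₕ Wₕ²(1 − fₕ)sₕ²/nₕ with Wₕ = Nₕ/N, N = 28728.
A: Wₕ = 0.36236424; term = 0.36236424²·(1 − 0.01757925)·1750000/183 = 1233.6023.
E: Wₕ = 0.63763576; term = 0.63763576²·(1 − 0.19134185)·2262000/3505 = 212.18509.
Sum = 1445.7874.
SE = √(1445.7874) = 38.02.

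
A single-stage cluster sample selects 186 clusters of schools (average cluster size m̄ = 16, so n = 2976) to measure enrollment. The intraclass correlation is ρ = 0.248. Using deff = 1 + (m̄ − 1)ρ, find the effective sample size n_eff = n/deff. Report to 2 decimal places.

630.51

deff = 1 + (16 − 1)·0.248 = 1 + 3.72 = 4.72.
n_eff = 2976 / 4.72 = 630.51.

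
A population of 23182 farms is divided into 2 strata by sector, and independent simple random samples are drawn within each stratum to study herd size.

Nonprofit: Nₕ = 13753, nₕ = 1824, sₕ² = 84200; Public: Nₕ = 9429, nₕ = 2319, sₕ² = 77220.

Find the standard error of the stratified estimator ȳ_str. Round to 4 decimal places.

4.2716

Var(ȳ_str) = Σₕ Wₕ²(1 − fₕ)sₕ²/nₕ with Wₕ = Nₕ/N, N = 23182.
Nonprofit: Wₕ = 0.59326201; term = 0.59326201²·(1 − 0.13262561)·84200/1824 = 14.092464.
Public: Wₕ = 0.40673799; term = 0.40673799²·(1 − 0.24594337)·77220/2319 = 4.1539616.
Sum = 18.246426.
SE = √(18.246426) = 4.2716.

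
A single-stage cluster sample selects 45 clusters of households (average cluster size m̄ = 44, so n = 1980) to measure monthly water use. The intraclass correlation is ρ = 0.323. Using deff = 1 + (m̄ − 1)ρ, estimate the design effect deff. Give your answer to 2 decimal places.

deff = 1 + (44 − 1)·0.323 = 1 + 13.889 = 14.889.

14.89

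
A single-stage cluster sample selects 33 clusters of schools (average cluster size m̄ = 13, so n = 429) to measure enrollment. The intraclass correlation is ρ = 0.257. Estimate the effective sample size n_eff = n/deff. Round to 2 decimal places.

105.04

deff = 1 + (13 − 1)·0.257 = 1 + 3.084 = 4.084.
n_eff = 429 / 4.084 = 105.04.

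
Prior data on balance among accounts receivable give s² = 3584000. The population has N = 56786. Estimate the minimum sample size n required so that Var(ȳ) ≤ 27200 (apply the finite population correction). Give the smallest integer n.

132

Without fpc, n₀ = s²/D = 3584000/27200 = 131.7647.
With fpc, (1 − n/N)·s²/n ≤ D requires n ≥ n₀/(1 + n₀/N) = 131.7647/(1 + 131.7647/56786) = 131.4597.
Rounding up, n = 132.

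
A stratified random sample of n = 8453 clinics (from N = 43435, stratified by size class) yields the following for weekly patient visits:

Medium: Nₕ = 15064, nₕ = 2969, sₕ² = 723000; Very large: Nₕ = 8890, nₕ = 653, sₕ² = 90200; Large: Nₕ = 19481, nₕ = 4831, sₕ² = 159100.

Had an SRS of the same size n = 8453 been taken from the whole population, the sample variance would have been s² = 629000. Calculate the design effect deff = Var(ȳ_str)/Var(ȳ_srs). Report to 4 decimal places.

0.5650

Var(ȳ_str) = Σ Wₕ²(1−fₕ)sₕ²/nₕ with Wₕ = Nₕ/43435:
  Medium: (15064/43435)²·(1−2969/15064)·723000/2969 = 23.517688
  Very large: (8890/43435)²·(1−653/8890)·90200/653 = 5.361478
  Large: (19481/43435)²·(1−4831/19481)·159100/4831 = 4.9819844
  → Var(ȳ_str) = 33.86115.
Var(ȳ_srs) = (1 − 8453/43435)·629000/8453 = 59.930043.
deff = 33.86115 / 59.930043 = 0.5650.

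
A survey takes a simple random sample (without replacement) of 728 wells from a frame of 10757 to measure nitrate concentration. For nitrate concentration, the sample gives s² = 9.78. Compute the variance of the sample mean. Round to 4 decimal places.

Under SRS without replacement, Var(ȳ) = (1 − f)·s²/n with f = n/N = 728/10757 = 0.06767686.
Var(ȳ) = (1 − 0.06767686)·9.78/728 = 0.93232314·0.013434066 = 0.012524891.

0.0125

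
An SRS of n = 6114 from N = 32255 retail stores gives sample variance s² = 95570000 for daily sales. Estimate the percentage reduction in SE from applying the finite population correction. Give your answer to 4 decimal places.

f = n/N = 6114/32255 = 0.18955201.
SE_no-fpc = √(s²/n) = 125.02535; SE_fpc = √((1−f)s²/n) = 112.55393.
Ratio = √(1−f) = 0.90024885. Reduction = 100·(1 − 0.90024885) = 9.9751%.

9.9751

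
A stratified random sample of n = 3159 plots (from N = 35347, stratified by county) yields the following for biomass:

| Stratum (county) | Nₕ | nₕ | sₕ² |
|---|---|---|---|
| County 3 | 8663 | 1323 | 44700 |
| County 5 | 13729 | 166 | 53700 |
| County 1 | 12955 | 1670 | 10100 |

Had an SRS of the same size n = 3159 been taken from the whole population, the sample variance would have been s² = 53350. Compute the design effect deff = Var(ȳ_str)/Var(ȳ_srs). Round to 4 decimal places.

Var(ȳ_str) = Σ Wₕ²(1−fₕ)sₕ²/nₕ with Wₕ = Nₕ/35347:
  County 3: (8663/35347)²·(1−1323/8663)·44700/1323 = 1.7195188
  County 5: (13729/35347)²·(1−166/13729)·53700/166 = 48.212066
  County 1: (12955/35347)²·(1−1670/12955)·10100/1670 = 0.707683
  → Var(ȳ_str) = 50.639268.
Var(ȳ_srs) = (1 − 3159/35347)·53350/3159 = 15.378934.
deff = 50.639268 / 15.378934 = 3.2928.

3.2928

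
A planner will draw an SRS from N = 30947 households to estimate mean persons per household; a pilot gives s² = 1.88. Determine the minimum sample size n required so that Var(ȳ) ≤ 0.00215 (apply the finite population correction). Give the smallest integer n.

Without fpc, n₀ = s²/D = 1.88/0.00215 = 874.4186.
With fpc, (1 − n/N)·s²/n ≤ D requires n ≥ n₀/(1 + n₀/N) = 874.4186/(1 + 874.4186/30947) = 850.3905.
Rounding up, n = 851.

851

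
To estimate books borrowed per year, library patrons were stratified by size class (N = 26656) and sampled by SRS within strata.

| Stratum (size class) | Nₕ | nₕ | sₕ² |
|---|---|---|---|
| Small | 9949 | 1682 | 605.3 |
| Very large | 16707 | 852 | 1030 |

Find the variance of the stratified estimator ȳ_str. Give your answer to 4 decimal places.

0.4923

Var(ȳ_str) = Σₕ Wₕ²(1 − fₕ)sₕ²/nₕ with Wₕ = Nₕ/N, N = 26656.
Small: Wₕ = 0.37323679; term = 0.37323679²·(1 − 0.16906222)·605.3/1682 = 0.041656434.
Very large: Wₕ = 0.62676321; term = 0.62676321²·(1 − 0.05099659)·1030/852 = 0.45068426.
Sum = 0.49234069.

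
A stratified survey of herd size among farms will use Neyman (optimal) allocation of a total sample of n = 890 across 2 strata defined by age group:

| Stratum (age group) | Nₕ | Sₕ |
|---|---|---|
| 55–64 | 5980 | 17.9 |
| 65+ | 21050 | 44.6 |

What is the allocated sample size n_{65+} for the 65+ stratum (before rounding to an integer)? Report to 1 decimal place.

Neyman allocation: nₕ = n·NₕSₕ / Σⱼ NⱼSⱼ.
Σ NⱼSⱼ = 5980·17.9 + 21050·44.6 = 1.045872 × 10^6.
n_{65+} = 890·21050·44.6 / (1.045872 × 10^6) = 798.9.

798.9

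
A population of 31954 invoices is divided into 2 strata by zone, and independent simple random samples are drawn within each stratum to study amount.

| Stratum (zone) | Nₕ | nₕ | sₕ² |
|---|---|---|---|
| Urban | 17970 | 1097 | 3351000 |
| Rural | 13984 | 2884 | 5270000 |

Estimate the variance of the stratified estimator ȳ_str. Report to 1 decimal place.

Var(ȳ_str) = Σₕ Wₕ²(1 − fₕ)sₕ²/nₕ with Wₕ = Nₕ/N, N = 31954.
Urban: Wₕ = 0.56237091; term = 0.56237091²·(1 − 0.06104619)·3351000/1097 = 907.10534.
Rural: Wₕ = 0.43762909; term = 0.43762909²·(1 − 0.20623570)·5270000/2884 = 277.79172.
Sum = 1184.8971.

1184.9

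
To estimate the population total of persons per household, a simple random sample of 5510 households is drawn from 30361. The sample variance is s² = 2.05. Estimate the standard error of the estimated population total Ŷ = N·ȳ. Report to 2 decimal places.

Var(Ŷ) = N²·Var(ȳ) = N²·(1 − n/N)·s²/n.
f = 5510/30361 = 0.18148282; Var(ȳ) = 0.81851718·2.05/5510 = 3.0452998 × 10^-4.
Var(Ŷ) = 30361² · (3.0452998 × 10^-4) = 280712.79.
SE(Ŷ) = √(280712.79) = 529.82.

529.82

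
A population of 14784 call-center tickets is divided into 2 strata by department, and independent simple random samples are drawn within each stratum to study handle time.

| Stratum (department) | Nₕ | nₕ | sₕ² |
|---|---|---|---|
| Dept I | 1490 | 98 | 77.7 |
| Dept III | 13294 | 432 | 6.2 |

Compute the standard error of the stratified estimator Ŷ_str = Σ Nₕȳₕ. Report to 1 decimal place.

2024.5

Var(Ŷ_str) = Σₕ Nₕ²(1 − fₕ)sₕ²/nₕ.
Dept I: 1490²·(1 − 98/1490)·77.7/98 = 1.6444491 × 10^6.
Dept III: 13294²·(1 − 432/13294)·6.2/432 = 2.4539862 × 10^6.
Sum = 4.0984353 × 10^6.
SE = √(4.0984353 × 10^6) = 2024.5.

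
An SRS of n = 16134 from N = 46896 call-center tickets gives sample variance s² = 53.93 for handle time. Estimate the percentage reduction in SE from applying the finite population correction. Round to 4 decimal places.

f = n/N = 16134/46896 = 0.34403787.
SE_no-fpc = √(s²/n) = 0.057815486; SE_fpc = √((1−f)s²/n) = 0.046825623.
Ratio = √(1−f) = 0.80991489. Reduction = 100·(1 − 0.80991489) = 19.0085%.

19.0085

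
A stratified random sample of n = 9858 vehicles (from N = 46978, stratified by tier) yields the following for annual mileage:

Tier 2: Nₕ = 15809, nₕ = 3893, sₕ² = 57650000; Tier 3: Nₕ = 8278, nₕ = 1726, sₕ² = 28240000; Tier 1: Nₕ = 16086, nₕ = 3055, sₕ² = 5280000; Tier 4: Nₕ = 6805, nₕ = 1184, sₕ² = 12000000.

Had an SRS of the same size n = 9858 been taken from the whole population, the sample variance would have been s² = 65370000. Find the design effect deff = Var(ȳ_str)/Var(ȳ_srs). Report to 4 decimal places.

Var(ȳ_str) = Σ Wₕ²(1−fₕ)sₕ²/nₕ with Wₕ = Nₕ/46978:
  Tier 2: (15809/46978)²·(1−3893/15809)·57650000/3893 = 1264.0398
  Tier 3: (8278/46978)²·(1−1726/8278)·28240000/1726 = 402.10008
  Tier 1: (16086/46978)²·(1−3055/16086)·5280000/3055 = 164.15702
  Tier 4: (6805/46978)²·(1−1184/6805)·12000000/1184 = 175.66377
  → Var(ȳ_str) = 2005.9607.
Var(ȳ_srs) = (1 − 9858/46978)·65370000/9858 = 5239.6601.
deff = 2005.9607 / 5239.6601 = 0.3828.

0.3828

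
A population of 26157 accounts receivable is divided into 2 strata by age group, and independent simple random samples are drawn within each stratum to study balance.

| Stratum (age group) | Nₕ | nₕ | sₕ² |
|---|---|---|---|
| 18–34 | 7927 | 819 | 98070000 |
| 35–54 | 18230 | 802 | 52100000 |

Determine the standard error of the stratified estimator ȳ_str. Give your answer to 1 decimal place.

200.1

Var(ȳ_str) = Σₕ Wₕ²(1 − fₕ)sₕ²/nₕ with Wₕ = Nₕ/N, N = 26157.
18–34: Wₕ = 0.30305463; term = 0.30305463²·(1 − 0.10331777)·98070000/819 = 9861.2663.
35–54: Wₕ = 0.69694537; term = 0.69694537²·(1 − 0.04399342)·52100000/802 = 30166.277.
Sum = 40027.543.
SE = √(40027.543) = 200.1.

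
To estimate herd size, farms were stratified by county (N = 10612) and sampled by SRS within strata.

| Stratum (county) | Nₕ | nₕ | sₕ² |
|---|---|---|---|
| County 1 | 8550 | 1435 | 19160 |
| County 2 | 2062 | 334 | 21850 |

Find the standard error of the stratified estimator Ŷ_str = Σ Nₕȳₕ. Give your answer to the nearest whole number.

32332

Var(Ŷ_str) = Σₕ Nₕ²(1 − fₕ)sₕ²/nₕ.
County 1: 8550²·(1 − 1435/8550)·19160/1435 = 8.1224047 × 10^8.
County 2: 2062²·(1 − 334/2062)·21850/334 = 2.3309737 × 10^8.
Sum = 1.0453378 × 10^9.
SE = √(1.0453378 × 10^9) = 32332.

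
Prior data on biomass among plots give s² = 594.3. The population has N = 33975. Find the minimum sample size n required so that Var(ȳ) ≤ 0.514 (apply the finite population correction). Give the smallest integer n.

Without fpc, n₀ = s²/D = 594.3/0.514 = 1156.2257.
With fpc, (1 − n/N)·s²/n ≤ D requires n ≥ n₀/(1 + n₀/N) = 1156.2257/(1 + 1156.2257/33975) = 1118.1724.
Rounding up, n = 1119.

1119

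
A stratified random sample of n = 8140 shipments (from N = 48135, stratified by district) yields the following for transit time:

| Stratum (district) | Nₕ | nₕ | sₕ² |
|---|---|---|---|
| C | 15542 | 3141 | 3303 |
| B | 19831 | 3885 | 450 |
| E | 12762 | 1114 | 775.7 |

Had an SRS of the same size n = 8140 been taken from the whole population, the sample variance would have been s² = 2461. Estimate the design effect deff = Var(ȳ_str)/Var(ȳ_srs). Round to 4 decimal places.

Var(ȳ_str) = Σ Wₕ²(1−fₕ)sₕ²/nₕ with Wₕ = Nₕ/48135:
  C: (15542/48135)²·(1−3141/15542)·3303/3141 = 0.087474667
  B: (19831/48135)²·(1−3885/19831)·450/3885 = 0.015808691
  E: (12762/48135)²·(1−1114/12762)·775.7/1114 = 0.044674197
  → Var(ȳ_str) = 0.14795756.
Var(ȳ_srs) = (1 − 8140/48135)·2461/8140 = 0.25120711.
deff = 0.14795756 / 0.25120711 = 0.5890.

0.5890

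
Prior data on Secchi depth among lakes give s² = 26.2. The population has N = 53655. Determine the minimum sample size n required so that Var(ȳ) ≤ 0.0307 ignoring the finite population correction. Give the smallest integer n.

854

Without fpc, n₀ = s²/D = 26.2/0.0307 = 853.4202.
Rounding up, n = 854.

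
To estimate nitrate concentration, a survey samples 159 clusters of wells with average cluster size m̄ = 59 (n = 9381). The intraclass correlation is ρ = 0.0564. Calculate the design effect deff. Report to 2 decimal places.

deff = 1 + (59 − 1)·0.0564 = 1 + 3.2712 = 4.2712.

4.27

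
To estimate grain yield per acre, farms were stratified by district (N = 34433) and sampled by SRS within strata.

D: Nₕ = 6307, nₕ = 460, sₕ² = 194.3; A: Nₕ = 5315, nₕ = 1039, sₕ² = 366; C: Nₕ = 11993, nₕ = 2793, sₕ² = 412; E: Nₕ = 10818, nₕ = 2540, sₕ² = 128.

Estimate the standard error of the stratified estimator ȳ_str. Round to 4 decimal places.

0.1935

Var(ȳ_str) = Σₕ Wₕ²(1 − fₕ)sₕ²/nₕ with Wₕ = Nₕ/N, N = 34433.
D: Wₕ = 0.18316731; term = 0.18316731²·(1 − 0.07293483)·194.3/460 = 0.013137755.
A: Wₕ = 0.15435774; term = 0.15435774²·(1 − 0.19548448)·366/1039 = 0.0067523785.
C: Wₕ = 0.34829960; term = 0.34829960²·(1 − 0.23288585)·412/2793 = 0.013727524.
E: Wₕ = 0.31417536; term = 0.31417536²·(1 − 0.23479386)·128/2540 = 0.0038062642.
Sum = 0.037423922.
SE = √(0.037423922) = 0.1935.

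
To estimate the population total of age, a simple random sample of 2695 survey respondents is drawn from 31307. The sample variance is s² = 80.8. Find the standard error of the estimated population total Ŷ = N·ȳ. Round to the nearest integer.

Var(Ŷ) = N²·Var(ȳ) = N²·(1 − n/N)·s²/n.
f = 2695/31307 = 0.08608298; Var(ȳ) = 0.91391702·80.8/2695 = 0.027400555.
Var(Ŷ) = 31307² · 0.027400555 = 2.6856058 × 10^7.
SE(Ŷ) = √(2.6856058 × 10^7) = 5182.

5182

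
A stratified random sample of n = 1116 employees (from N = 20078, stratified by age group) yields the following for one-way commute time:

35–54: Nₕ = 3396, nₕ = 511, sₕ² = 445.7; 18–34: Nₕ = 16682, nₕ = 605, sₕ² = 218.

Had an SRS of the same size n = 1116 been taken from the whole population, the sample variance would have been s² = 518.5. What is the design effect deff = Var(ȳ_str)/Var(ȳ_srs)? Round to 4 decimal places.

0.5947

Var(ȳ_str) = Σ Wₕ²(1−fₕ)sₕ²/nₕ with Wₕ = Nₕ/20078:
  35–54: (3396/20078)²·(1−511/3396)·445.7/511 = 0.021197973
  18–34: (16682/20078)²·(1−605/16682)·218/605 = 0.23972501
  → Var(ȳ_str) = 0.26092298.
Var(ȳ_srs) = (1 − 1116/20078)·518.5/1116 = 0.43878145.
deff = 0.26092298 / 0.43878145 = 0.5947.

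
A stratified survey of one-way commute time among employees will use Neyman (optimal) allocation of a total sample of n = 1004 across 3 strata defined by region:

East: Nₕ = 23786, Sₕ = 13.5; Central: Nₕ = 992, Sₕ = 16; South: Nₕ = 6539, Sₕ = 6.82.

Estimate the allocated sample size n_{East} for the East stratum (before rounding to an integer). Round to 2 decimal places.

844.90

Neyman allocation: nₕ = n·NₕSₕ / Σⱼ NⱼSⱼ.
Σ NⱼSⱼ = 23786·13.5 + 992·16 + 6539·6.82 = 381578.98.
n_{East} = 1004·23786·13.5 / 381578.98 = 844.90.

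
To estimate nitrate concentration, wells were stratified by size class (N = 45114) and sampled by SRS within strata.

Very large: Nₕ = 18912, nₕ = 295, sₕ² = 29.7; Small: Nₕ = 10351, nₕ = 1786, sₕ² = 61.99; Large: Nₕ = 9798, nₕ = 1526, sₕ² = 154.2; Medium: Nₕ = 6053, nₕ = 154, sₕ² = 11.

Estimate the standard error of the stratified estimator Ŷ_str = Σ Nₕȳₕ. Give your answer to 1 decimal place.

7018.9

Var(Ŷ_str) = Σₕ Nₕ²(1 − fₕ)sₕ²/nₕ.
Very large: 18912²·(1 − 295/18912)·29.7/295 = 3.5447172 × 10^7.
Small: 10351²·(1 − 1786/10351)·61.99/1786 = 3.0771584 × 10^6.
Large: 9798²·(1 − 1526/9798)·154.2/1526 = 8.189885 × 10^6.
Medium: 6053²·(1 − 154/6053)·11/154 = 2.5504748 × 10^6.
Sum = 4.926469 × 10^7.
SE = √(4.926469 × 10^7) = 7018.9.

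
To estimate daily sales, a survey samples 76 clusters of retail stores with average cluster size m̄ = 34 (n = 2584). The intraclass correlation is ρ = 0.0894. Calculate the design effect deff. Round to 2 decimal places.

3.95

deff = 1 + (34 − 1)·0.0894 = 1 + 2.9502 = 3.9502.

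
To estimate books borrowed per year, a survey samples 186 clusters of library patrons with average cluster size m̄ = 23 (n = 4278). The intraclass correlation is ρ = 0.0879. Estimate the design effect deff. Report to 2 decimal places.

deff = 1 + (23 − 1)·0.0879 = 1 + 1.9338 = 2.9338.

2.93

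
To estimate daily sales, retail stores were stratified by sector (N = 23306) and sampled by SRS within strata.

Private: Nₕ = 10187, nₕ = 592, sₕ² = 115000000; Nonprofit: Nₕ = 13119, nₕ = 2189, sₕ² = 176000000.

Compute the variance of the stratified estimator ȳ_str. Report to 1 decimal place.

Var(ȳ_str) = Σₕ Wₕ²(1 − fₕ)sₕ²/nₕ with Wₕ = Nₕ/N, N = 23306.
Private: Wₕ = 0.43709774; term = 0.43709774²·(1 − 0.05811328)·115000000/592 = 34956.821.
Nonprofit: Wₕ = 0.56290226; term = 0.56290226²·(1 − 0.16685723)·176000000/2189 = 21225.226.
Sum = 56182.047.

56182.0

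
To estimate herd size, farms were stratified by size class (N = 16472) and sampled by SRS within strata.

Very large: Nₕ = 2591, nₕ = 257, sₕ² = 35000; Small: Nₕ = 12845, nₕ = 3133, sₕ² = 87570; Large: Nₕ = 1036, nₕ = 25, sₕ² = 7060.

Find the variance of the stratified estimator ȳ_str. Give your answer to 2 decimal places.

Var(ȳ_str) = Σₕ Wₕ²(1 − fₕ)sₕ²/nₕ with Wₕ = Nₕ/N, N = 16472.
Very large: Wₕ = 0.15729723; term = 0.15729723²·(1 − 0.09918950)·35000/257 = 3.0353622.
Small: Wₕ = 0.77980816; term = 0.77980816²·(1 − 0.24390814)·87570/3133 = 12.851241.
Large: Wₕ = 0.06289461; term = 0.06289461²·(1 − 0.02413127)·7060/25 = 1.0901417.
Sum = 16.976745.

16.98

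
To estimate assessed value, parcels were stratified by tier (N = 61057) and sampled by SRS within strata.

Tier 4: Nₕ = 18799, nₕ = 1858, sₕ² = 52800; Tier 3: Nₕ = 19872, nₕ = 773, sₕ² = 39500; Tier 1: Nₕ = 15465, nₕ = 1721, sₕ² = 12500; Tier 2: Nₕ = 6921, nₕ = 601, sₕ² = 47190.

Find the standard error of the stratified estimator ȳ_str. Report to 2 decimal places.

2.99

Var(ȳ_str) = Σₕ Wₕ²(1 − fₕ)sₕ²/nₕ with Wₕ = Nₕ/N, N = 61057.
Tier 4: Wₕ = 0.30789262; term = 0.30789262²·(1 − 0.09883504)·52800/1858 = 2.427678.
Tier 3: Wₕ = 0.32546637; term = 0.32546637²·(1 − 0.03889895)·39500/773 = 5.2023418.
Tier 1: Wₕ = 0.25328791; term = 0.25328791²·(1 − 0.11128354)·12500/1721 = 0.41411531.
Tier 2: Wₕ = 0.11335310; term = 0.11335310²·(1 − 0.08683716)·47190/601 = 0.9212776.
Sum = 8.9654127.
SE = √(8.9654127) = 2.99.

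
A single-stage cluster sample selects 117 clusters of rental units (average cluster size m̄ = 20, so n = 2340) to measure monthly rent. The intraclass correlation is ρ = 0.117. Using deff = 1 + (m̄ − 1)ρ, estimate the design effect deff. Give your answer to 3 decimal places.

3.223

deff = 1 + (20 − 1)·0.117 = 1 + 2.223 = 3.223.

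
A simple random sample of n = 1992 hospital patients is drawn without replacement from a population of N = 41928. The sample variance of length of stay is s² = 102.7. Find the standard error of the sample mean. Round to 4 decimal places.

Under SRS without replacement, Var(ȳ) = (1 − f)·s²/n with f = n/N = 1992/41928 = 0.04751002.
Var(ȳ) = (1 − 0.04751002)·102.7/1992 = 0.95248998·0.051556225 = 0.049106788.
SE(ȳ) = √(0.049106788) = 0.2216.

0.2216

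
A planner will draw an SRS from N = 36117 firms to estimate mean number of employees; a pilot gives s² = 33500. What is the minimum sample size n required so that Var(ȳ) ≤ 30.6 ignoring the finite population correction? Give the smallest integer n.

Without fpc, n₀ = s²/D = 33500/30.6 = 1094.7712.
Rounding up, n = 1095.

1095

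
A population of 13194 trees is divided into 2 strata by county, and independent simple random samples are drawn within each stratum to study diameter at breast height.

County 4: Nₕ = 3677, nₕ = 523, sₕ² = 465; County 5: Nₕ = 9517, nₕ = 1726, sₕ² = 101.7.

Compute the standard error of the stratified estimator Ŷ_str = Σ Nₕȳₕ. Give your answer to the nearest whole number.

Var(Ŷ_str) = Σₕ Nₕ²(1 − fₕ)sₕ²/nₕ.
County 4: 3677²·(1 − 523/3677)·465/523 = 1.0311138 × 10^7.
County 5: 9517²·(1 − 1726/9517)·101.7/1726 = 4.3689134 × 10^6.
Sum = 1.4680051 × 10^7.
SE = √(1.4680051 × 10^7) = 3831.

3831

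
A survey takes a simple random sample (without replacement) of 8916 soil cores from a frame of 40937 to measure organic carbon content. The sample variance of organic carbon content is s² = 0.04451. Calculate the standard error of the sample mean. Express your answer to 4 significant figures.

0.001976

Under SRS without replacement, Var(ȳ) = (1 − f)·s²/n with f = n/N = 8916/40937 = 0.21779808.
Var(ȳ) = (1 − 0.21779808)·0.04451/8916 = 0.78220192·4.9921489 × 10^-6 = 3.9048685 × 10^-6.
SE(ȳ) = √(3.9048685 × 10^-6) = 0.001976.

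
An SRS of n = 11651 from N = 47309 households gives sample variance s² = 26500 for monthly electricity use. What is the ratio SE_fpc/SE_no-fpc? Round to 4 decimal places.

0.8682

f = n/N = 11651/47309 = 0.24627449.
SE_no-fpc = √(s²/n) = 1.5081389; SE_fpc = √((1−f)s²/n) = 1.3093265.
Ratio = √(1−f) = 0.86817366.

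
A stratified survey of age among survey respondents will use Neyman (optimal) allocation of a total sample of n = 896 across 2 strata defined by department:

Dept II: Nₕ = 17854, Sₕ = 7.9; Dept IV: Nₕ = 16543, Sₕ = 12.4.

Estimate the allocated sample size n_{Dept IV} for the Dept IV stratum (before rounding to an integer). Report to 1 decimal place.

Neyman allocation: nₕ = n·NₕSₕ / Σⱼ NⱼSⱼ.
Σ NⱼSⱼ = 17854·7.9 + 16543·12.4 = 346179.8.
n_{Dept IV} = 896·16543·12.4 / 346179.8 = 530.9.

530.9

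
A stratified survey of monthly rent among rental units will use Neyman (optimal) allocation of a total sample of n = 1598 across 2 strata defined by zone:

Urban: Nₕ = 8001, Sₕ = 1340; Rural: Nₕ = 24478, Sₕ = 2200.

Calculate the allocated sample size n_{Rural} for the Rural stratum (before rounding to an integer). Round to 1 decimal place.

Neyman allocation: nₕ = n·NₕSₕ / Σⱼ NⱼSⱼ.
Σ NⱼSⱼ = 8001·1340 + 24478·2200 = 6.457294 × 10^7.
n_{Rural} = 1598·24478·2200 / (6.457294 × 10^7) = 1332.7.

1332.7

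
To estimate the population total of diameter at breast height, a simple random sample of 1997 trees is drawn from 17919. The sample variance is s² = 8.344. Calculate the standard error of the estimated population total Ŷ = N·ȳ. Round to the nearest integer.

Var(Ŷ) = N²·Var(ȳ) = N²·(1 − n/N)·s²/n.
f = 1997/17919 = 0.11144595; Var(ȳ) = 0.88855405·8.344/1997 = 0.0037126164.
Var(Ŷ) = 17919² · 0.0037126164 = 1.1920861 × 10^6.
SE(Ŷ) = √(1.1920861 × 10^6) = 1092.

1092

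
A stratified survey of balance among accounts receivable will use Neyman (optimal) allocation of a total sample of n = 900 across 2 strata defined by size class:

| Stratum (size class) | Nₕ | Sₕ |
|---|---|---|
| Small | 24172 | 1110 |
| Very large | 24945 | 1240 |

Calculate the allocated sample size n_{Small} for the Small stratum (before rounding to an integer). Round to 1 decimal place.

418.1

Neyman allocation: nₕ = n·NₕSₕ / Σⱼ NⱼSⱼ.
Σ NⱼSⱼ = 24172·1110 + 24945·1240 = 5.776272 × 10^7.
n_{Small} = 900·24172·1110 / (5.776272 × 10^7) = 418.1.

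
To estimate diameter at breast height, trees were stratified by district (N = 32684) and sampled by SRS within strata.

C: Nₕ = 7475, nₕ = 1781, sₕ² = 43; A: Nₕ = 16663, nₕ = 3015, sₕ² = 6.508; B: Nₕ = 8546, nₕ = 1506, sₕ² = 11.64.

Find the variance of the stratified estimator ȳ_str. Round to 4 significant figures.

0.001857

Var(ȳ_str) = Σₕ Wₕ²(1 − fₕ)sₕ²/nₕ with Wₕ = Nₕ/N, N = 32684.
C: Wₕ = 0.22870518; term = 0.22870518²·(1 − 0.23826087)·43/1781 = 9.619728 × 10^-4.
A: Wₕ = 0.50982132; term = 0.50982132²·(1 − 0.18093981)·6.508/3015 = 4.5952806 × 10^-4.
B: Wₕ = 0.26147350; term = 0.26147350²·(1 − 0.17622279)·11.64/1506 = 4.353045 × 10^-4.
Sum = 0.0018568054.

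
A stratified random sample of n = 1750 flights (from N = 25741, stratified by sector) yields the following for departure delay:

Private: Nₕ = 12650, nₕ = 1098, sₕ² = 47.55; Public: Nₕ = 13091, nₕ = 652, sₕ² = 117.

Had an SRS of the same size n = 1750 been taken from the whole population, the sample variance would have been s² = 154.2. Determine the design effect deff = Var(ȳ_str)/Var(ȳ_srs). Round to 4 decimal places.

0.6533

Var(ȳ_str) = Σ Wₕ²(1−fₕ)sₕ²/nₕ with Wₕ = Nₕ/25741:
  Private: (12650/25741)²·(1−1098/12650)·47.55/1098 = 0.0095509167
  Public: (13091/25741)²·(1−652/13091)·117/652 = 0.044100725
  → Var(ȳ_str) = 0.053651642.
Var(ȳ_srs) = (1 − 1750/25741)·154.2/1750 = 0.082123842.
deff = 0.053651642 / 0.082123842 = 0.6533.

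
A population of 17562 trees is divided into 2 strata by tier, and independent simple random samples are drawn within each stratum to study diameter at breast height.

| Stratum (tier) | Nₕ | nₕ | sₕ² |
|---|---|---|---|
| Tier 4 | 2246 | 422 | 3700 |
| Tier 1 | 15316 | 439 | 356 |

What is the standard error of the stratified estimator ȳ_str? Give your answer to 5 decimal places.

0.84591

Var(ȳ_str) = Σₕ Wₕ²(1 − fₕ)sₕ²/nₕ with Wₕ = Nₕ/N, N = 17562.
Tier 4: Wₕ = 0.12788976; term = 0.12788976²·(1 − 0.18788958)·3700/422 = 0.11645977.
Tier 1: Wₕ = 0.87211024; term = 0.87211024²·(1 − 0.02866284)·356/439 = 0.59909853.
Sum = 0.7155583.
SE = √(0.7155583) = 0.84591.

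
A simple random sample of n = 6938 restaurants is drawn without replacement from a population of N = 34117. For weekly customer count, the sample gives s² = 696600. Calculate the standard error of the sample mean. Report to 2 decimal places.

8.94

Under SRS without replacement, Var(ȳ) = (1 − f)·s²/n with f = n/N = 6938/34117 = 0.20335903.
Var(ȳ) = (1 − 0.20335903)·696600/6938 = 0.79664097·100.40357 = 79.985601.
SE(ȳ) = √(79.985601) = 8.94.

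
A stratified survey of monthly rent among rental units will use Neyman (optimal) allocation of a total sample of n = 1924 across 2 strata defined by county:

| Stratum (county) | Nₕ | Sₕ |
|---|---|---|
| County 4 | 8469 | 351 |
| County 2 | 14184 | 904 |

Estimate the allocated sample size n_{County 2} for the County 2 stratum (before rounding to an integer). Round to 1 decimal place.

Neyman allocation: nₕ = n·NₕSₕ / Σⱼ NⱼSⱼ.
Σ NⱼSⱼ = 8469·351 + 14184·904 = 1.5794955 × 10^7.
n_{County 2} = 1924·14184·904 / (1.5794955 × 10^7) = 1561.9.

1561.9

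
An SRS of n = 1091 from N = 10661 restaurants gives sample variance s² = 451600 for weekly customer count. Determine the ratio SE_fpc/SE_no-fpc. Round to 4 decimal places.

f = n/N = 1091/10661 = 0.10233562.
SE_no-fpc = √(s²/n) = 20.345323; SE_fpc = √((1−f)s²/n) = 19.276207.
Ratio = √(1−f) = 0.94745152.

0.9475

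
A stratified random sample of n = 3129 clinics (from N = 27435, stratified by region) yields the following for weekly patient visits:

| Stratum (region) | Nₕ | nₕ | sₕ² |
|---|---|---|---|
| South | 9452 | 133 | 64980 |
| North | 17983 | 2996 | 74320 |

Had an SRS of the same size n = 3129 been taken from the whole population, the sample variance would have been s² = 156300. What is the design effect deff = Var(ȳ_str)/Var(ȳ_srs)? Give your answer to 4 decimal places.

1.4927

Var(ȳ_str) = Σ Wₕ²(1−fₕ)sₕ²/nₕ with Wₕ = Nₕ/27435:
  South: (9452/27435)²·(1−133/9452)·64980/133 = 57.175657
  North: (17983/27435)²·(1−2996/17983)·74320/2996 = 8.88241
  → Var(ȳ_str) = 66.058067.
Var(ȳ_srs) = (1 − 3129/27435)·156300/3129 = 44.254959.
deff = 66.058067 / 44.254959 = 1.4927.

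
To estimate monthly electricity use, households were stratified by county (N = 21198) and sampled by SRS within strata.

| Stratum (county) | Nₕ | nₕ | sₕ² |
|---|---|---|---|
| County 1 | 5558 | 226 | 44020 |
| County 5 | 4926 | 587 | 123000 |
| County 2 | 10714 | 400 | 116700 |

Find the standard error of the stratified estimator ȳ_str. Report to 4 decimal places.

Var(ȳ_str) = Σₕ Wₕ²(1 − fₕ)sₕ²/nₕ with Wₕ = Nₕ/N, N = 21198.
County 1: Wₕ = 0.26219455; term = 0.26219455²·(1 − 0.04066211)·44020/226 = 12.845781.
County 5: Wₕ = 0.23238041; term = 0.23238041²·(1 − 0.11916362)·123000/587 = 9.9669273.
County 2: Wₕ = 0.50542504; term = 0.50542504²·(1 − 0.03733433)·116700/400 = 71.746358.
Sum = 94.559066.
SE = √(94.559066) = 9.7241.

9.7241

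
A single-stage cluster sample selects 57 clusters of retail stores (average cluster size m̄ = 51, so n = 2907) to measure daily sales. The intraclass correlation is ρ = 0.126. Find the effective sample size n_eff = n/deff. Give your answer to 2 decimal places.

deff = 1 + (51 − 1)·0.126 = 1 + 6.3 = 7.3.
n_eff = 2907 / 7.3 = 398.22.

398.22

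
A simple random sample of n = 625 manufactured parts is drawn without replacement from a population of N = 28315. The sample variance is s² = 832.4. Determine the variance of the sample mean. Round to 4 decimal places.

Under SRS without replacement, Var(ȳ) = (1 − f)·s²/n with f = n/N = 625/28315 = 0.02207311.
Var(ȳ) = (1 − 0.02207311)·832.4/625 = 0.97792689·1.33184 = 1.3024422.

1.3024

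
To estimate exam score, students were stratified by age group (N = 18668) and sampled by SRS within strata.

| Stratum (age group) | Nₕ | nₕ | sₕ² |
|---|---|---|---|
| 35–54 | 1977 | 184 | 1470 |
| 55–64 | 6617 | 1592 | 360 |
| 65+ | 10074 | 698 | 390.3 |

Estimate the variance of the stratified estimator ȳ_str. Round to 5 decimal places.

0.25439

Var(ȳ_str) = Σₕ Wₕ²(1 − fₕ)sₕ²/nₕ with Wₕ = Nₕ/N, N = 18668.
35–54: Wₕ = 0.10590315; term = 0.10590315²·(1 − 0.09307031)·1470/184 = 0.081262632.
55–64: Wₕ = 0.35445682; term = 0.35445682²·(1 − 0.24059241)·360/1592 = 0.021575509.
65+: Wₕ = 0.53964003; term = 0.53964003²·(1 − 0.06928727)·390.3/698 = 0.15155389.
Sum = 0.25439203.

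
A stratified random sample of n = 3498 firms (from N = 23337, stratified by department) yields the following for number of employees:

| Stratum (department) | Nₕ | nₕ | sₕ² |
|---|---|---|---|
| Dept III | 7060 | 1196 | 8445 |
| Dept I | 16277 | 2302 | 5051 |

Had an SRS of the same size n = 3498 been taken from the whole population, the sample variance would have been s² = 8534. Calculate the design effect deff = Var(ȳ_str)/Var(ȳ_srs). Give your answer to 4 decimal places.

0.7007

Var(ȳ_str) = Σ Wₕ²(1−fₕ)sₕ²/nₕ with Wₕ = Nₕ/23337:
  Dept III: (7060/23337)²·(1−1196/7060)·8445/1196 = 0.53675622
  Dept I: (16277/23337)²·(1−2302/16277)·5051/2302 = 0.91644874
  → Var(ȳ_str) = 1.453205.
Var(ȳ_srs) = (1 − 3498/23337)·8534/3498 = 2.0739944.
deff = 1.453205 / 2.0739944 = 0.7007.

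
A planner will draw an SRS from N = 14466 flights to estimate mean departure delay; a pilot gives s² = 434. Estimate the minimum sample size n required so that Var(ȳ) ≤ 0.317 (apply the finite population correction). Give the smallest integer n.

Without fpc, n₀ = s²/D = 434/0.317 = 1369.0852.
With fpc, (1 − n/N)·s²/n ≤ D requires n ≥ n₀/(1 + n₀/N) = 1369.0852/(1 + 1369.0852/14466) = 1250.7155.
Rounding up, n = 1251.

1251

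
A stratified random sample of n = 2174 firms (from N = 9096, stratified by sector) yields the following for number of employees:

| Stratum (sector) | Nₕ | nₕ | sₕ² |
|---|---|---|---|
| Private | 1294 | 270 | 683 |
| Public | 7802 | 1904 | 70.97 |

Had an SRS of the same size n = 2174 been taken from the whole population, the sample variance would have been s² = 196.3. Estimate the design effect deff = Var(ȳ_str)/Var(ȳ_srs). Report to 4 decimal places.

0.8913

Var(ȳ_str) = Σ Wₕ²(1−fₕ)sₕ²/nₕ with Wₕ = Nₕ/9096:
  Private: (1294/9096)²·(1−270/1294)·683/270 = 0.040512614
  Public: (7802/9096)²·(1−1904/7802)·70.97/1904 = 0.020730877
  → Var(ȳ_str) = 0.061243491.
Var(ȳ_srs) = (1 − 2174/9096)·196.3/2174 = 0.068713474.
deff = 0.061243491 / 0.068713474 = 0.8913.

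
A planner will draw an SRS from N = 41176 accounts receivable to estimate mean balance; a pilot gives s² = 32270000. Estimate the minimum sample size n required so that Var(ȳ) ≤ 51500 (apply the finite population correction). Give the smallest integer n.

618

Without fpc, n₀ = s²/D = 32270000/51500 = 626.6019.
With fpc, (1 − n/N)·s²/n ≤ D requires n ≥ n₀/(1 + n₀/N) = 626.6019/(1 + 626.6019/41176) = 617.2094.
Rounding up, n = 618.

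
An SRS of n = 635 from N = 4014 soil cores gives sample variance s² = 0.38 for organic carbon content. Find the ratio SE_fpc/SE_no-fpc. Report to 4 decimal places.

f = n/N = 635/4014 = 0.15819631.
SE_no-fpc = √(s²/n) = 0.024462731; SE_fpc = √((1−f)s²/n) = 0.022444521.
Ratio = √(1−f) = 0.91749860.

0.9175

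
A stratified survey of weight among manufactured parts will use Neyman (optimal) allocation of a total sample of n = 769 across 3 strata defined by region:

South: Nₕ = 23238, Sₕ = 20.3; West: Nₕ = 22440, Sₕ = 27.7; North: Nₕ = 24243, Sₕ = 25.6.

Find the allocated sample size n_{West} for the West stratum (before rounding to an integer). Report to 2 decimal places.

Neyman allocation: nₕ = n·NₕSₕ / Σⱼ NⱼSⱼ.
Σ NⱼSⱼ = 23238·20.3 + 22440·27.7 + 24243·25.6 = 1.7139402 × 10^6.
n_{West} = 769·22440·27.7 / (1.7139402 × 10^6) = 278.89.

278.89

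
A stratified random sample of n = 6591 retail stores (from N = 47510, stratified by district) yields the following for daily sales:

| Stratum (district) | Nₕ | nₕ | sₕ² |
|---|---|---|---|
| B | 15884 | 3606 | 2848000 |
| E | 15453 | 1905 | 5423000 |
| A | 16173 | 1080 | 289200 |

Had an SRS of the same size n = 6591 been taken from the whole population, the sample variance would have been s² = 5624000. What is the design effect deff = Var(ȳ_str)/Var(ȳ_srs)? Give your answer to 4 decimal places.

0.4915

Var(ȳ_str) = Σ Wₕ²(1−fₕ)sₕ²/nₕ with Wₕ = Nₕ/47510:
  B: (15884/47510)²·(1−3606/15884)·2848000/3606 = 68.238852
  E: (15453/47510)²·(1−1905/15453)·5423000/1905 = 264.03564
  A: (16173/47510)²·(1−1080/16173)·289200/1080 = 28.958138
  → Var(ȳ_str) = 361.23263.
Var(ȳ_srs) = (1 − 6591/47510)·5624000/6591 = 734.9097.
deff = 361.23263 / 734.9097 = 0.4915.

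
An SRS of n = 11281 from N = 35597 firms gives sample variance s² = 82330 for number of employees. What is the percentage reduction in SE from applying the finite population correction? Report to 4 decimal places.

17.3507

f = n/N = 11281/35597 = 0.31690873.
SE_no-fpc = √(s²/n) = 2.7015018; SE_fpc = √((1−f)s²/n) = 2.2327733.
Ratio = √(1−f) = 0.82649336. Reduction = 100·(1 − 0.82649336) = 17.3507%.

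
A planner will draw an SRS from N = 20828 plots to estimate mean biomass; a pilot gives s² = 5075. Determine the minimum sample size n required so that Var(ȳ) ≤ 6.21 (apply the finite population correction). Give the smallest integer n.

787

Without fpc, n₀ = s²/D = 5075/6.21 = 817.2303.
With fpc, (1 − n/N)·s²/n ≤ D requires n ≥ n₀/(1 + n₀/N) = 817.2303/(1 + 817.2303/20828) = 786.3752.
Rounding up, n = 787.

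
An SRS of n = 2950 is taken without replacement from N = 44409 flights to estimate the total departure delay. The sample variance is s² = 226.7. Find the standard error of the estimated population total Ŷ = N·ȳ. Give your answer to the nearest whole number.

11895

Var(Ŷ) = N²·Var(ȳ) = N²·(1 − n/N)·s²/n.
f = 2950/44409 = 0.06642798; Var(ȳ) = 0.93357202·226.7/2950 = 0.071742637.
Var(Ŷ) = 44409² · 0.071742637 = 1.4148791 × 10^8.
SE(Ŷ) = √(1.4148791 × 10^8) = 11895.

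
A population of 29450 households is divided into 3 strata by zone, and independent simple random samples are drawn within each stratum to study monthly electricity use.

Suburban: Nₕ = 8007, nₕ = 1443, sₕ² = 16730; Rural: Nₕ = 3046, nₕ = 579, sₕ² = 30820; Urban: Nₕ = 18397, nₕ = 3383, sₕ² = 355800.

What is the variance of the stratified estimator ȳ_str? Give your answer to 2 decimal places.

34.66

Var(ȳ_str) = Σₕ Wₕ²(1 − fₕ)sₕ²/nₕ with Wₕ = Nₕ/N, N = 29450.
Suburban: Wₕ = 0.27188455; term = 0.27188455²·(1 − 0.18021731)·16730/1443 = 0.70258264.
Rural: Wₕ = 0.10342954; term = 0.10342954²·(1 − 0.19008536)·30820/579 = 0.4611928.
Urban: Wₕ = 0.62468591; term = 0.62468591²·(1 − 0.18388868)·355800/3383 = 33.494752.
Sum = 34.658527.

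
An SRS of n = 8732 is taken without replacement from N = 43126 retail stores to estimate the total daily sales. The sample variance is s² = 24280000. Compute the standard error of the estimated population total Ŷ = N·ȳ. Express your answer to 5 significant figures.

2.0309 × 10^6

Var(Ŷ) = N²·Var(ȳ) = N²·(1 − n/N)·s²/n.
f = 8732/43126 = 0.20247646; Var(ȳ) = 0.79752354·24280000/8732 = 2217.5757.
Var(Ŷ) = 43126² · 2217.5757 = 4.1243623 × 10^12.
SE(Ŷ) = √(4.1243623 × 10^12) = 2.0309 × 10^6.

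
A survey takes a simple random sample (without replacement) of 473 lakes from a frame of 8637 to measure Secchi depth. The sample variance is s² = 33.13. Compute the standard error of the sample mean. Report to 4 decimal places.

Under SRS without replacement, Var(ȳ) = (1 − f)·s²/n with f = n/N = 473/8637 = 0.05476439.
Var(ȳ) = (1 − 0.05476439)·33.13/473 = 0.94523561·0.070042283 = 0.066206461.
SE(ȳ) = √(0.066206461) = 0.2573.

0.2573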